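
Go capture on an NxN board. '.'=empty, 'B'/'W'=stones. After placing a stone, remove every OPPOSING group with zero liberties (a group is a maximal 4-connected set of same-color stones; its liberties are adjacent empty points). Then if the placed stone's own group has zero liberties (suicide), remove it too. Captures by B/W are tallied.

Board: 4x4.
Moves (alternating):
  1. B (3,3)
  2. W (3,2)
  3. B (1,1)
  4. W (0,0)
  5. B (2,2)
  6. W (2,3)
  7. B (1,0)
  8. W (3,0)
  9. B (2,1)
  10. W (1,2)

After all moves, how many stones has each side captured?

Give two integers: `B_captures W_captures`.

Answer: 0 1

Derivation:
Move 1: B@(3,3) -> caps B=0 W=0
Move 2: W@(3,2) -> caps B=0 W=0
Move 3: B@(1,1) -> caps B=0 W=0
Move 4: W@(0,0) -> caps B=0 W=0
Move 5: B@(2,2) -> caps B=0 W=0
Move 6: W@(2,3) -> caps B=0 W=1
Move 7: B@(1,0) -> caps B=0 W=1
Move 8: W@(3,0) -> caps B=0 W=1
Move 9: B@(2,1) -> caps B=0 W=1
Move 10: W@(1,2) -> caps B=0 W=1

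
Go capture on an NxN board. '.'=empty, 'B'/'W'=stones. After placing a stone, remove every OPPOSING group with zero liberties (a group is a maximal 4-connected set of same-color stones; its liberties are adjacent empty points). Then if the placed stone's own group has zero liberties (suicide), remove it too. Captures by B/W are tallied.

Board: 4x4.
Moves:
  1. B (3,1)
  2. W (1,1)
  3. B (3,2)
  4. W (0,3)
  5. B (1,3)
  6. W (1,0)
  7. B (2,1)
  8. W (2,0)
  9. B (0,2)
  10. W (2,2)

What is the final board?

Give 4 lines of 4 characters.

Move 1: B@(3,1) -> caps B=0 W=0
Move 2: W@(1,1) -> caps B=0 W=0
Move 3: B@(3,2) -> caps B=0 W=0
Move 4: W@(0,3) -> caps B=0 W=0
Move 5: B@(1,3) -> caps B=0 W=0
Move 6: W@(1,0) -> caps B=0 W=0
Move 7: B@(2,1) -> caps B=0 W=0
Move 8: W@(2,0) -> caps B=0 W=0
Move 9: B@(0,2) -> caps B=1 W=0
Move 10: W@(2,2) -> caps B=1 W=0

Answer: ..B.
WW.B
WBW.
.BB.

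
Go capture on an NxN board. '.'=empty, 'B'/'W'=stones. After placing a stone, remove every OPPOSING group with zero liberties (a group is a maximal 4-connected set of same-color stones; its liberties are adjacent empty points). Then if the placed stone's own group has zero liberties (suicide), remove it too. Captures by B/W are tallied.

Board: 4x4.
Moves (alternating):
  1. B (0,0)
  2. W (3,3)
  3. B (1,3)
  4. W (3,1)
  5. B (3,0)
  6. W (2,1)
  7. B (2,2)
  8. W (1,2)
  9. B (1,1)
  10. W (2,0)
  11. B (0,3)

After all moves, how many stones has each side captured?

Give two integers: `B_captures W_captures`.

Move 1: B@(0,0) -> caps B=0 W=0
Move 2: W@(3,3) -> caps B=0 W=0
Move 3: B@(1,3) -> caps B=0 W=0
Move 4: W@(3,1) -> caps B=0 W=0
Move 5: B@(3,0) -> caps B=0 W=0
Move 6: W@(2,1) -> caps B=0 W=0
Move 7: B@(2,2) -> caps B=0 W=0
Move 8: W@(1,2) -> caps B=0 W=0
Move 9: B@(1,1) -> caps B=0 W=0
Move 10: W@(2,0) -> caps B=0 W=1
Move 11: B@(0,3) -> caps B=0 W=1

Answer: 0 1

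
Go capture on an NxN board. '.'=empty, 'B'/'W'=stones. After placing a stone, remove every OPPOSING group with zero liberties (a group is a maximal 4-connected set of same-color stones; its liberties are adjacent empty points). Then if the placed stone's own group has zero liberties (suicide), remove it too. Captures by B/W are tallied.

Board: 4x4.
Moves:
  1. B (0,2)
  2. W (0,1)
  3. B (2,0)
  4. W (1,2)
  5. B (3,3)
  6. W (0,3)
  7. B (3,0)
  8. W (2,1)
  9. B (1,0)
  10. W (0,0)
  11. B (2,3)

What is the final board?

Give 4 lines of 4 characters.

Move 1: B@(0,2) -> caps B=0 W=0
Move 2: W@(0,1) -> caps B=0 W=0
Move 3: B@(2,0) -> caps B=0 W=0
Move 4: W@(1,2) -> caps B=0 W=0
Move 5: B@(3,3) -> caps B=0 W=0
Move 6: W@(0,3) -> caps B=0 W=1
Move 7: B@(3,0) -> caps B=0 W=1
Move 8: W@(2,1) -> caps B=0 W=1
Move 9: B@(1,0) -> caps B=0 W=1
Move 10: W@(0,0) -> caps B=0 W=1
Move 11: B@(2,3) -> caps B=0 W=1

Answer: WW.W
B.W.
BW.B
B..B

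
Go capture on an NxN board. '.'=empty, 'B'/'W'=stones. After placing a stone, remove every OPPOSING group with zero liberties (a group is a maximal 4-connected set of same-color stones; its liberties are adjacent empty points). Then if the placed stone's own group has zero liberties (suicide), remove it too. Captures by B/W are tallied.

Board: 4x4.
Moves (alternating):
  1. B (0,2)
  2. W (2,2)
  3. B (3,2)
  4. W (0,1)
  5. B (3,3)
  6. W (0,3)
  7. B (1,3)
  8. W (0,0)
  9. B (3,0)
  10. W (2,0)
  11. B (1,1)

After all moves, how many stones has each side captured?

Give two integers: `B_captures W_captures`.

Answer: 1 0

Derivation:
Move 1: B@(0,2) -> caps B=0 W=0
Move 2: W@(2,2) -> caps B=0 W=0
Move 3: B@(3,2) -> caps B=0 W=0
Move 4: W@(0,1) -> caps B=0 W=0
Move 5: B@(3,3) -> caps B=0 W=0
Move 6: W@(0,3) -> caps B=0 W=0
Move 7: B@(1,3) -> caps B=1 W=0
Move 8: W@(0,0) -> caps B=1 W=0
Move 9: B@(3,0) -> caps B=1 W=0
Move 10: W@(2,0) -> caps B=1 W=0
Move 11: B@(1,1) -> caps B=1 W=0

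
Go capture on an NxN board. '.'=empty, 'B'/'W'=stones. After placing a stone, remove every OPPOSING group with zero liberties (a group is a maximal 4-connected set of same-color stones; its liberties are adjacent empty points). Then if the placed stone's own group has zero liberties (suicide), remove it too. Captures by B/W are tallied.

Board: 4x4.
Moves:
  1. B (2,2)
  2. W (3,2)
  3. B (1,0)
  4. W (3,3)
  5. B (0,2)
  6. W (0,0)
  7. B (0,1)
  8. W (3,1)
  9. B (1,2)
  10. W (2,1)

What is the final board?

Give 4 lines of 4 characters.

Move 1: B@(2,2) -> caps B=0 W=0
Move 2: W@(3,2) -> caps B=0 W=0
Move 3: B@(1,0) -> caps B=0 W=0
Move 4: W@(3,3) -> caps B=0 W=0
Move 5: B@(0,2) -> caps B=0 W=0
Move 6: W@(0,0) -> caps B=0 W=0
Move 7: B@(0,1) -> caps B=1 W=0
Move 8: W@(3,1) -> caps B=1 W=0
Move 9: B@(1,2) -> caps B=1 W=0
Move 10: W@(2,1) -> caps B=1 W=0

Answer: .BB.
B.B.
.WB.
.WWW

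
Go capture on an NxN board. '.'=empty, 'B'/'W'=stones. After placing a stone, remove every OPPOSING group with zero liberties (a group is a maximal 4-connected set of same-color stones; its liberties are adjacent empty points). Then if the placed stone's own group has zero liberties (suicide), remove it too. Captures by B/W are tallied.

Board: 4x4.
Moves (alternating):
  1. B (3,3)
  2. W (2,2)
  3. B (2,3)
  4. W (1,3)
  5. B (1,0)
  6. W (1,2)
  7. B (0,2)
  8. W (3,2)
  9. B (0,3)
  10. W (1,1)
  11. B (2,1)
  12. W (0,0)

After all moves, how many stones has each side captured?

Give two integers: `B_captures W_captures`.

Move 1: B@(3,3) -> caps B=0 W=0
Move 2: W@(2,2) -> caps B=0 W=0
Move 3: B@(2,3) -> caps B=0 W=0
Move 4: W@(1,3) -> caps B=0 W=0
Move 5: B@(1,0) -> caps B=0 W=0
Move 6: W@(1,2) -> caps B=0 W=0
Move 7: B@(0,2) -> caps B=0 W=0
Move 8: W@(3,2) -> caps B=0 W=2
Move 9: B@(0,3) -> caps B=0 W=2
Move 10: W@(1,1) -> caps B=0 W=2
Move 11: B@(2,1) -> caps B=0 W=2
Move 12: W@(0,0) -> caps B=0 W=2

Answer: 0 2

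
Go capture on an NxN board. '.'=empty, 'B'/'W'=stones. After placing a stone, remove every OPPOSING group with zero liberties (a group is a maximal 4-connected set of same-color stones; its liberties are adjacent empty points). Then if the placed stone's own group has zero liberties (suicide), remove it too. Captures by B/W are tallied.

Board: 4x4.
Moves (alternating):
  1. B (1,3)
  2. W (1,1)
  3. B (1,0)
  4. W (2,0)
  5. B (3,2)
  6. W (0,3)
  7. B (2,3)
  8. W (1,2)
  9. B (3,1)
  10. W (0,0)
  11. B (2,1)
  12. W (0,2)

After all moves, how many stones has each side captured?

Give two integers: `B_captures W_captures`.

Move 1: B@(1,3) -> caps B=0 W=0
Move 2: W@(1,1) -> caps B=0 W=0
Move 3: B@(1,0) -> caps B=0 W=0
Move 4: W@(2,0) -> caps B=0 W=0
Move 5: B@(3,2) -> caps B=0 W=0
Move 6: W@(0,3) -> caps B=0 W=0
Move 7: B@(2,3) -> caps B=0 W=0
Move 8: W@(1,2) -> caps B=0 W=0
Move 9: B@(3,1) -> caps B=0 W=0
Move 10: W@(0,0) -> caps B=0 W=1
Move 11: B@(2,1) -> caps B=0 W=1
Move 12: W@(0,2) -> caps B=0 W=1

Answer: 0 1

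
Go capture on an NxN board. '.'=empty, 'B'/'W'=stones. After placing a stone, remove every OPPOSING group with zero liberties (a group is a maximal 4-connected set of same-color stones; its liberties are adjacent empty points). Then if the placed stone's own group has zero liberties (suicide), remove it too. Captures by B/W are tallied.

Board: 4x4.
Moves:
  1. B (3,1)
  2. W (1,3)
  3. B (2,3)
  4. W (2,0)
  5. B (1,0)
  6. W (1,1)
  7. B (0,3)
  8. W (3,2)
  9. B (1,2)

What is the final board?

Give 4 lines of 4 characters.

Move 1: B@(3,1) -> caps B=0 W=0
Move 2: W@(1,3) -> caps B=0 W=0
Move 3: B@(2,3) -> caps B=0 W=0
Move 4: W@(2,0) -> caps B=0 W=0
Move 5: B@(1,0) -> caps B=0 W=0
Move 6: W@(1,1) -> caps B=0 W=0
Move 7: B@(0,3) -> caps B=0 W=0
Move 8: W@(3,2) -> caps B=0 W=0
Move 9: B@(1,2) -> caps B=1 W=0

Answer: ...B
BWB.
W..B
.BW.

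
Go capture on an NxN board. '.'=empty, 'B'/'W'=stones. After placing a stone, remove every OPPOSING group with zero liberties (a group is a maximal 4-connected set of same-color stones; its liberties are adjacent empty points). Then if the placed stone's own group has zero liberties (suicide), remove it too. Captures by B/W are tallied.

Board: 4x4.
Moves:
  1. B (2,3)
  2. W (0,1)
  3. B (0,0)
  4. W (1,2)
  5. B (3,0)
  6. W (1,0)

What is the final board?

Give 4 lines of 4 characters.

Move 1: B@(2,3) -> caps B=0 W=0
Move 2: W@(0,1) -> caps B=0 W=0
Move 3: B@(0,0) -> caps B=0 W=0
Move 4: W@(1,2) -> caps B=0 W=0
Move 5: B@(3,0) -> caps B=0 W=0
Move 6: W@(1,0) -> caps B=0 W=1

Answer: .W..
W.W.
...B
B...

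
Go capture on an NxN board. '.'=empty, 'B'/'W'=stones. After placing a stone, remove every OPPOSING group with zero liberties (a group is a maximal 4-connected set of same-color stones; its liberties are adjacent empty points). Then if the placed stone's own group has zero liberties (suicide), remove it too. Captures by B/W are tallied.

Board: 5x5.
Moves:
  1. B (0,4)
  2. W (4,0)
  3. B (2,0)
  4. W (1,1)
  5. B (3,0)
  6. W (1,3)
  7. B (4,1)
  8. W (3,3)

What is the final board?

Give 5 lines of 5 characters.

Move 1: B@(0,4) -> caps B=0 W=0
Move 2: W@(4,0) -> caps B=0 W=0
Move 3: B@(2,0) -> caps B=0 W=0
Move 4: W@(1,1) -> caps B=0 W=0
Move 5: B@(3,0) -> caps B=0 W=0
Move 6: W@(1,3) -> caps B=0 W=0
Move 7: B@(4,1) -> caps B=1 W=0
Move 8: W@(3,3) -> caps B=1 W=0

Answer: ....B
.W.W.
B....
B..W.
.B...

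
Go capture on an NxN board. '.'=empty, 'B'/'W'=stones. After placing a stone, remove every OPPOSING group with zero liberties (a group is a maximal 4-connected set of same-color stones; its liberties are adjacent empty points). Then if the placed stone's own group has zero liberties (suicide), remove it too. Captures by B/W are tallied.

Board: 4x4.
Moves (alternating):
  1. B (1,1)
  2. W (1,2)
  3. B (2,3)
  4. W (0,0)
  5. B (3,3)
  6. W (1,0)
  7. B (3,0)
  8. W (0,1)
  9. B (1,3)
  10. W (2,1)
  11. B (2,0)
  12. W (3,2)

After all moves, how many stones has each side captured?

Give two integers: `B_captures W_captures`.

Answer: 0 1

Derivation:
Move 1: B@(1,1) -> caps B=0 W=0
Move 2: W@(1,2) -> caps B=0 W=0
Move 3: B@(2,3) -> caps B=0 W=0
Move 4: W@(0,0) -> caps B=0 W=0
Move 5: B@(3,3) -> caps B=0 W=0
Move 6: W@(1,0) -> caps B=0 W=0
Move 7: B@(3,0) -> caps B=0 W=0
Move 8: W@(0,1) -> caps B=0 W=0
Move 9: B@(1,3) -> caps B=0 W=0
Move 10: W@(2,1) -> caps B=0 W=1
Move 11: B@(2,0) -> caps B=0 W=1
Move 12: W@(3,2) -> caps B=0 W=1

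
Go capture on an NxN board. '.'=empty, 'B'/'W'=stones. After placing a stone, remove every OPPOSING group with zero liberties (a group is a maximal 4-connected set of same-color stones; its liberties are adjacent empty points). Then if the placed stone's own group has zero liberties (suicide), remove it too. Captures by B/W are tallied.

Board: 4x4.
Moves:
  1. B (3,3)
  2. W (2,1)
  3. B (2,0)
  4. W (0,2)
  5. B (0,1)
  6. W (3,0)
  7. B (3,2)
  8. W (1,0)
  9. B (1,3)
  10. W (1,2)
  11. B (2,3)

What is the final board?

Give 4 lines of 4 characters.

Move 1: B@(3,3) -> caps B=0 W=0
Move 2: W@(2,1) -> caps B=0 W=0
Move 3: B@(2,0) -> caps B=0 W=0
Move 4: W@(0,2) -> caps B=0 W=0
Move 5: B@(0,1) -> caps B=0 W=0
Move 6: W@(3,0) -> caps B=0 W=0
Move 7: B@(3,2) -> caps B=0 W=0
Move 8: W@(1,0) -> caps B=0 W=1
Move 9: B@(1,3) -> caps B=0 W=1
Move 10: W@(1,2) -> caps B=0 W=1
Move 11: B@(2,3) -> caps B=0 W=1

Answer: .BW.
W.WB
.W.B
W.BB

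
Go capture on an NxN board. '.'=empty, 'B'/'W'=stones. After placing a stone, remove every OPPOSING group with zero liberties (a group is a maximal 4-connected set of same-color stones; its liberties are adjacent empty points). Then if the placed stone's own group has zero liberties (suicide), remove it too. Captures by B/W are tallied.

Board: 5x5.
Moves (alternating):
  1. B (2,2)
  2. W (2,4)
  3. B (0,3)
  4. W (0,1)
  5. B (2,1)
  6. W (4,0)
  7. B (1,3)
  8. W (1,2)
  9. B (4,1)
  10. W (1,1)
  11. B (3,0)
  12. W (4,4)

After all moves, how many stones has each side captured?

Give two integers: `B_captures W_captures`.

Answer: 1 0

Derivation:
Move 1: B@(2,2) -> caps B=0 W=0
Move 2: W@(2,4) -> caps B=0 W=0
Move 3: B@(0,3) -> caps B=0 W=0
Move 4: W@(0,1) -> caps B=0 W=0
Move 5: B@(2,1) -> caps B=0 W=0
Move 6: W@(4,0) -> caps B=0 W=0
Move 7: B@(1,3) -> caps B=0 W=0
Move 8: W@(1,2) -> caps B=0 W=0
Move 9: B@(4,1) -> caps B=0 W=0
Move 10: W@(1,1) -> caps B=0 W=0
Move 11: B@(3,0) -> caps B=1 W=0
Move 12: W@(4,4) -> caps B=1 W=0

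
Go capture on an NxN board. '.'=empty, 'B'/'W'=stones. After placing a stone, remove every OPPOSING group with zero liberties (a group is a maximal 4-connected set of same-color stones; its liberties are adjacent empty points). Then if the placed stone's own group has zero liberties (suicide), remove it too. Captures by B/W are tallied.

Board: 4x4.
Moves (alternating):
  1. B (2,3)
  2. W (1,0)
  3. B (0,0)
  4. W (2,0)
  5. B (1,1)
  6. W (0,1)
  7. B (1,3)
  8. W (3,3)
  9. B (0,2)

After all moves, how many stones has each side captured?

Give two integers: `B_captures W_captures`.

Answer: 0 1

Derivation:
Move 1: B@(2,3) -> caps B=0 W=0
Move 2: W@(1,0) -> caps B=0 W=0
Move 3: B@(0,0) -> caps B=0 W=0
Move 4: W@(2,0) -> caps B=0 W=0
Move 5: B@(1,1) -> caps B=0 W=0
Move 6: W@(0,1) -> caps B=0 W=1
Move 7: B@(1,3) -> caps B=0 W=1
Move 8: W@(3,3) -> caps B=0 W=1
Move 9: B@(0,2) -> caps B=0 W=1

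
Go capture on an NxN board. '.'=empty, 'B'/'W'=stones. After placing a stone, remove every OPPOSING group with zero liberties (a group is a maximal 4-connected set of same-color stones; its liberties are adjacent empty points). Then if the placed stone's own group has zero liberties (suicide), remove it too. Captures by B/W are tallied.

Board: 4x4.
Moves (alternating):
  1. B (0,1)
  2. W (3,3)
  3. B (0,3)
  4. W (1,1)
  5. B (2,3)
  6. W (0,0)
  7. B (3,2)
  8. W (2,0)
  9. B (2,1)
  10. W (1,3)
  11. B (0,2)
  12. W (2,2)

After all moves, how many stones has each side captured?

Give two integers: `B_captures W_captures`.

Move 1: B@(0,1) -> caps B=0 W=0
Move 2: W@(3,3) -> caps B=0 W=0
Move 3: B@(0,3) -> caps B=0 W=0
Move 4: W@(1,1) -> caps B=0 W=0
Move 5: B@(2,3) -> caps B=0 W=0
Move 6: W@(0,0) -> caps B=0 W=0
Move 7: B@(3,2) -> caps B=1 W=0
Move 8: W@(2,0) -> caps B=1 W=0
Move 9: B@(2,1) -> caps B=1 W=0
Move 10: W@(1,3) -> caps B=1 W=0
Move 11: B@(0,2) -> caps B=1 W=0
Move 12: W@(2,2) -> caps B=1 W=0

Answer: 1 0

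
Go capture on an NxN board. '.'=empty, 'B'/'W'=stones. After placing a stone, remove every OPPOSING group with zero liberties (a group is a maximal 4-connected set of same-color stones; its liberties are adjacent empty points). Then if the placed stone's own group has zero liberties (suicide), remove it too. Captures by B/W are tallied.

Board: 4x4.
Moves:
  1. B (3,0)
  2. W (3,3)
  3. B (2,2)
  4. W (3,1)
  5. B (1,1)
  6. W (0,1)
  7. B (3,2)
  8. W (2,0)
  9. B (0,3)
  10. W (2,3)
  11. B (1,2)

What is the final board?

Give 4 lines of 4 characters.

Answer: .W.B
.BB.
W.BW
.WBW

Derivation:
Move 1: B@(3,0) -> caps B=0 W=0
Move 2: W@(3,3) -> caps B=0 W=0
Move 3: B@(2,2) -> caps B=0 W=0
Move 4: W@(3,1) -> caps B=0 W=0
Move 5: B@(1,1) -> caps B=0 W=0
Move 6: W@(0,1) -> caps B=0 W=0
Move 7: B@(3,2) -> caps B=0 W=0
Move 8: W@(2,0) -> caps B=0 W=1
Move 9: B@(0,3) -> caps B=0 W=1
Move 10: W@(2,3) -> caps B=0 W=1
Move 11: B@(1,2) -> caps B=0 W=1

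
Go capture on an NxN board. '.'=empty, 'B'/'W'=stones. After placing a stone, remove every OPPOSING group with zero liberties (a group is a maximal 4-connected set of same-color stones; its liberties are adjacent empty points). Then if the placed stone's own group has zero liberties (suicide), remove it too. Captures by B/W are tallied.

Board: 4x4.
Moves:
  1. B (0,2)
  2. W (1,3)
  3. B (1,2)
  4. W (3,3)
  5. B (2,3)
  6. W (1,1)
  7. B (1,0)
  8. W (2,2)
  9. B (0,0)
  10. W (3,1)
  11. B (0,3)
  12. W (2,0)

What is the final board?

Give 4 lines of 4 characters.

Answer: B.BB
BWBW
W.W.
.W.W

Derivation:
Move 1: B@(0,2) -> caps B=0 W=0
Move 2: W@(1,3) -> caps B=0 W=0
Move 3: B@(1,2) -> caps B=0 W=0
Move 4: W@(3,3) -> caps B=0 W=0
Move 5: B@(2,3) -> caps B=0 W=0
Move 6: W@(1,1) -> caps B=0 W=0
Move 7: B@(1,0) -> caps B=0 W=0
Move 8: W@(2,2) -> caps B=0 W=1
Move 9: B@(0,0) -> caps B=0 W=1
Move 10: W@(3,1) -> caps B=0 W=1
Move 11: B@(0,3) -> caps B=0 W=1
Move 12: W@(2,0) -> caps B=0 W=1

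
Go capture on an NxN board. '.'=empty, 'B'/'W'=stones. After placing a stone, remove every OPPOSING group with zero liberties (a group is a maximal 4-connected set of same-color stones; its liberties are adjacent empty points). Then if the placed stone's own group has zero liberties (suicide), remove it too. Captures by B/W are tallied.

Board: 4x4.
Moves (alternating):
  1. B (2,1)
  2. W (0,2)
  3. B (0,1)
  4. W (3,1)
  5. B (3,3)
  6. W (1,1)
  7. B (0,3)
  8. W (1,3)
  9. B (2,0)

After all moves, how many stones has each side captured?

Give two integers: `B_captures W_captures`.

Move 1: B@(2,1) -> caps B=0 W=0
Move 2: W@(0,2) -> caps B=0 W=0
Move 3: B@(0,1) -> caps B=0 W=0
Move 4: W@(3,1) -> caps B=0 W=0
Move 5: B@(3,3) -> caps B=0 W=0
Move 6: W@(1,1) -> caps B=0 W=0
Move 7: B@(0,3) -> caps B=0 W=0
Move 8: W@(1,3) -> caps B=0 W=1
Move 9: B@(2,0) -> caps B=0 W=1

Answer: 0 1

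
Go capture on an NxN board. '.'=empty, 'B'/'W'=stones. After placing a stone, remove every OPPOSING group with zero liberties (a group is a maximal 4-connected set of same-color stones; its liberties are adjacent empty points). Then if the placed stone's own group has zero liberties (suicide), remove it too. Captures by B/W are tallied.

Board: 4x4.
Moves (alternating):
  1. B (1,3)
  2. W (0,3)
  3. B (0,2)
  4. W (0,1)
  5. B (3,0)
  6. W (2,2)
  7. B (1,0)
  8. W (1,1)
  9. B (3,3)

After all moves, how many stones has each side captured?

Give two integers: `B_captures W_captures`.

Move 1: B@(1,3) -> caps B=0 W=0
Move 2: W@(0,3) -> caps B=0 W=0
Move 3: B@(0,2) -> caps B=1 W=0
Move 4: W@(0,1) -> caps B=1 W=0
Move 5: B@(3,0) -> caps B=1 W=0
Move 6: W@(2,2) -> caps B=1 W=0
Move 7: B@(1,0) -> caps B=1 W=0
Move 8: W@(1,1) -> caps B=1 W=0
Move 9: B@(3,3) -> caps B=1 W=0

Answer: 1 0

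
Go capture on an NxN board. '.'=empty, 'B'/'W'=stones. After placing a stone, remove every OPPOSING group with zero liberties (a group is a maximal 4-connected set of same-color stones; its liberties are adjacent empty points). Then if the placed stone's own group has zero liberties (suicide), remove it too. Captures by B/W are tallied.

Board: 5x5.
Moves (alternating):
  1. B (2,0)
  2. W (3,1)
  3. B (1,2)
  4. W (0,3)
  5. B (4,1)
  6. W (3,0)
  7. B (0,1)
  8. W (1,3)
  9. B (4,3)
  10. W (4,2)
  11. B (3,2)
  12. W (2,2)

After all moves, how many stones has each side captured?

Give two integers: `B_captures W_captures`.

Move 1: B@(2,0) -> caps B=0 W=0
Move 2: W@(3,1) -> caps B=0 W=0
Move 3: B@(1,2) -> caps B=0 W=0
Move 4: W@(0,3) -> caps B=0 W=0
Move 5: B@(4,1) -> caps B=0 W=0
Move 6: W@(3,0) -> caps B=0 W=0
Move 7: B@(0,1) -> caps B=0 W=0
Move 8: W@(1,3) -> caps B=0 W=0
Move 9: B@(4,3) -> caps B=0 W=0
Move 10: W@(4,2) -> caps B=0 W=0
Move 11: B@(3,2) -> caps B=1 W=0
Move 12: W@(2,2) -> caps B=1 W=0

Answer: 1 0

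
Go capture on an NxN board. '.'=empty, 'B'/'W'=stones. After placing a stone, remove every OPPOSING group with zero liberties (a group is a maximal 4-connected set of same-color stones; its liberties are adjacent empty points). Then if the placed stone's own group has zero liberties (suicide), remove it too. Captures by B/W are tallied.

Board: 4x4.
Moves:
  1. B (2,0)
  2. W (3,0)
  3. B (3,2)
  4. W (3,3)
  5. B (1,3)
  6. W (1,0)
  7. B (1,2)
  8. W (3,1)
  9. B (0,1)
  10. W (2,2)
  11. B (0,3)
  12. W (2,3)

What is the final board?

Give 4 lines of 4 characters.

Answer: .B.B
W.BB
B.WW
WW.W

Derivation:
Move 1: B@(2,0) -> caps B=0 W=0
Move 2: W@(3,0) -> caps B=0 W=0
Move 3: B@(3,2) -> caps B=0 W=0
Move 4: W@(3,3) -> caps B=0 W=0
Move 5: B@(1,3) -> caps B=0 W=0
Move 6: W@(1,0) -> caps B=0 W=0
Move 7: B@(1,2) -> caps B=0 W=0
Move 8: W@(3,1) -> caps B=0 W=0
Move 9: B@(0,1) -> caps B=0 W=0
Move 10: W@(2,2) -> caps B=0 W=1
Move 11: B@(0,3) -> caps B=0 W=1
Move 12: W@(2,3) -> caps B=0 W=1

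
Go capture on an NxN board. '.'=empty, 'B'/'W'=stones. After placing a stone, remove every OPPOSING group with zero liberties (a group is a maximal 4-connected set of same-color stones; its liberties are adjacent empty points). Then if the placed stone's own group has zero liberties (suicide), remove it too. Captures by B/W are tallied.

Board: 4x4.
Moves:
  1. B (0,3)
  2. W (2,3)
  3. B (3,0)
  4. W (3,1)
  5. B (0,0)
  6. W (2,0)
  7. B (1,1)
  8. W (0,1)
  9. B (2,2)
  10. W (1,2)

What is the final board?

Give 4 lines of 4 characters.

Answer: BW.B
.BW.
W.BW
.W..

Derivation:
Move 1: B@(0,3) -> caps B=0 W=0
Move 2: W@(2,3) -> caps B=0 W=0
Move 3: B@(3,0) -> caps B=0 W=0
Move 4: W@(3,1) -> caps B=0 W=0
Move 5: B@(0,0) -> caps B=0 W=0
Move 6: W@(2,0) -> caps B=0 W=1
Move 7: B@(1,1) -> caps B=0 W=1
Move 8: W@(0,1) -> caps B=0 W=1
Move 9: B@(2,2) -> caps B=0 W=1
Move 10: W@(1,2) -> caps B=0 W=1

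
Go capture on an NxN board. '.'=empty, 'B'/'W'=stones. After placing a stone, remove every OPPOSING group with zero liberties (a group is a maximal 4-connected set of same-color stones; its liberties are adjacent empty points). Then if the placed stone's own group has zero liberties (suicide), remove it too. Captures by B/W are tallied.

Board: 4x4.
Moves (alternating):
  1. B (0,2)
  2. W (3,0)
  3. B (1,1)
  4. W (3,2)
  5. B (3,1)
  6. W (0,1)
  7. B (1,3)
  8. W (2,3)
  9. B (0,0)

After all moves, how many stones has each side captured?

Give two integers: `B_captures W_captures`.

Answer: 1 0

Derivation:
Move 1: B@(0,2) -> caps B=0 W=0
Move 2: W@(3,0) -> caps B=0 W=0
Move 3: B@(1,1) -> caps B=0 W=0
Move 4: W@(3,2) -> caps B=0 W=0
Move 5: B@(3,1) -> caps B=0 W=0
Move 6: W@(0,1) -> caps B=0 W=0
Move 7: B@(1,3) -> caps B=0 W=0
Move 8: W@(2,3) -> caps B=0 W=0
Move 9: B@(0,0) -> caps B=1 W=0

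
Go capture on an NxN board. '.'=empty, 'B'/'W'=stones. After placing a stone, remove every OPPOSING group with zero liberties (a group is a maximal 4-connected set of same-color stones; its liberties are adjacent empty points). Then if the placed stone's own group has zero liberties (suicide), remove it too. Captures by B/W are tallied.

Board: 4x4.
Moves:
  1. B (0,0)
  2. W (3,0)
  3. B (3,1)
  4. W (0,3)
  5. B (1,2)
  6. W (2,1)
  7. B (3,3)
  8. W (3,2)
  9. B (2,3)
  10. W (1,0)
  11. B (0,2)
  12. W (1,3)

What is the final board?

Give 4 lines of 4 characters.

Answer: B.B.
W.B.
.W.B
W.WB

Derivation:
Move 1: B@(0,0) -> caps B=0 W=0
Move 2: W@(3,0) -> caps B=0 W=0
Move 3: B@(3,1) -> caps B=0 W=0
Move 4: W@(0,3) -> caps B=0 W=0
Move 5: B@(1,2) -> caps B=0 W=0
Move 6: W@(2,1) -> caps B=0 W=0
Move 7: B@(3,3) -> caps B=0 W=0
Move 8: W@(3,2) -> caps B=0 W=1
Move 9: B@(2,3) -> caps B=0 W=1
Move 10: W@(1,0) -> caps B=0 W=1
Move 11: B@(0,2) -> caps B=0 W=1
Move 12: W@(1,3) -> caps B=0 W=1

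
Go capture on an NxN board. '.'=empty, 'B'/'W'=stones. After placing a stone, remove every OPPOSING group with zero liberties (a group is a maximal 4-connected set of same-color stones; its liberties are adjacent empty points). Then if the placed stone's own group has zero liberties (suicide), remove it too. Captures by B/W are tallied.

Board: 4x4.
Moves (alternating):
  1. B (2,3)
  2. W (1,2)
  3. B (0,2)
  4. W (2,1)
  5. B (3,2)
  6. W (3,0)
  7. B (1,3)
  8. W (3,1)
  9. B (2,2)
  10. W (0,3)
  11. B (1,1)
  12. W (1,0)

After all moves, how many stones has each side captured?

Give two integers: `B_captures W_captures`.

Move 1: B@(2,3) -> caps B=0 W=0
Move 2: W@(1,2) -> caps B=0 W=0
Move 3: B@(0,2) -> caps B=0 W=0
Move 4: W@(2,1) -> caps B=0 W=0
Move 5: B@(3,2) -> caps B=0 W=0
Move 6: W@(3,0) -> caps B=0 W=0
Move 7: B@(1,3) -> caps B=0 W=0
Move 8: W@(3,1) -> caps B=0 W=0
Move 9: B@(2,2) -> caps B=0 W=0
Move 10: W@(0,3) -> caps B=0 W=0
Move 11: B@(1,1) -> caps B=1 W=0
Move 12: W@(1,0) -> caps B=1 W=0

Answer: 1 0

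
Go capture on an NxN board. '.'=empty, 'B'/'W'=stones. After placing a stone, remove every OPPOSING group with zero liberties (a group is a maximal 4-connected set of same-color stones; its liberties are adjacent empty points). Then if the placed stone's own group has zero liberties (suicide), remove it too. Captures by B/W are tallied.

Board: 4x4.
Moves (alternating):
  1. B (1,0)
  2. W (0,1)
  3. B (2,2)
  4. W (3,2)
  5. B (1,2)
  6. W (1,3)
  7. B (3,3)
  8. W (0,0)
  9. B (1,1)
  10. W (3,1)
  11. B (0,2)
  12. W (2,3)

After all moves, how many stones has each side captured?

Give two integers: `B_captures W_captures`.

Answer: 2 1

Derivation:
Move 1: B@(1,0) -> caps B=0 W=0
Move 2: W@(0,1) -> caps B=0 W=0
Move 3: B@(2,2) -> caps B=0 W=0
Move 4: W@(3,2) -> caps B=0 W=0
Move 5: B@(1,2) -> caps B=0 W=0
Move 6: W@(1,3) -> caps B=0 W=0
Move 7: B@(3,3) -> caps B=0 W=0
Move 8: W@(0,0) -> caps B=0 W=0
Move 9: B@(1,1) -> caps B=0 W=0
Move 10: W@(3,1) -> caps B=0 W=0
Move 11: B@(0,2) -> caps B=2 W=0
Move 12: W@(2,3) -> caps B=2 W=1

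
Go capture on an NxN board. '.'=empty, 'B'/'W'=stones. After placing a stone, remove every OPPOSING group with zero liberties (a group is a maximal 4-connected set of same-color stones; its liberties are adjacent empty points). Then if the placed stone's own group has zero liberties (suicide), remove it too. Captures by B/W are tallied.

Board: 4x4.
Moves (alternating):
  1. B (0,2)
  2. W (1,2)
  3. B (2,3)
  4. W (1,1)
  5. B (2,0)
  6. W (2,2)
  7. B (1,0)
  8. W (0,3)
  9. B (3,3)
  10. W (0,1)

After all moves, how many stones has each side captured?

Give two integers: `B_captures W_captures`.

Answer: 0 1

Derivation:
Move 1: B@(0,2) -> caps B=0 W=0
Move 2: W@(1,2) -> caps B=0 W=0
Move 3: B@(2,3) -> caps B=0 W=0
Move 4: W@(1,1) -> caps B=0 W=0
Move 5: B@(2,0) -> caps B=0 W=0
Move 6: W@(2,2) -> caps B=0 W=0
Move 7: B@(1,0) -> caps B=0 W=0
Move 8: W@(0,3) -> caps B=0 W=0
Move 9: B@(3,3) -> caps B=0 W=0
Move 10: W@(0,1) -> caps B=0 W=1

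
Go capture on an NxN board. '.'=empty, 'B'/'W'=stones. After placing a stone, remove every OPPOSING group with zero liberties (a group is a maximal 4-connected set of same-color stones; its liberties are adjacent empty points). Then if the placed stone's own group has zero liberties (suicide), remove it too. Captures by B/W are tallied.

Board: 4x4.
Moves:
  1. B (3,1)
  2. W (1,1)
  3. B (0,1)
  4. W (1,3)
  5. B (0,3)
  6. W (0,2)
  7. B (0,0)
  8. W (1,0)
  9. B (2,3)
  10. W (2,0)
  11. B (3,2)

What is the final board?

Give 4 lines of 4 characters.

Move 1: B@(3,1) -> caps B=0 W=0
Move 2: W@(1,1) -> caps B=0 W=0
Move 3: B@(0,1) -> caps B=0 W=0
Move 4: W@(1,3) -> caps B=0 W=0
Move 5: B@(0,3) -> caps B=0 W=0
Move 6: W@(0,2) -> caps B=0 W=1
Move 7: B@(0,0) -> caps B=0 W=1
Move 8: W@(1,0) -> caps B=0 W=3
Move 9: B@(2,3) -> caps B=0 W=3
Move 10: W@(2,0) -> caps B=0 W=3
Move 11: B@(3,2) -> caps B=0 W=3

Answer: ..W.
WW.W
W..B
.BB.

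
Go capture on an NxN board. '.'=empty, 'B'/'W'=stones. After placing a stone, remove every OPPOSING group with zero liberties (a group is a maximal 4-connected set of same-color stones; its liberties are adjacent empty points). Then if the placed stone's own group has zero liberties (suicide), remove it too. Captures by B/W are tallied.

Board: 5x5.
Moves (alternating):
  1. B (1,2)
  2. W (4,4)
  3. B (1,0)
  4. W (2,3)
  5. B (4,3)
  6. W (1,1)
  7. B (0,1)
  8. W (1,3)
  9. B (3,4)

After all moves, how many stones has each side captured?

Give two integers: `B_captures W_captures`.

Answer: 1 0

Derivation:
Move 1: B@(1,2) -> caps B=0 W=0
Move 2: W@(4,4) -> caps B=0 W=0
Move 3: B@(1,0) -> caps B=0 W=0
Move 4: W@(2,3) -> caps B=0 W=0
Move 5: B@(4,3) -> caps B=0 W=0
Move 6: W@(1,1) -> caps B=0 W=0
Move 7: B@(0,1) -> caps B=0 W=0
Move 8: W@(1,3) -> caps B=0 W=0
Move 9: B@(3,4) -> caps B=1 W=0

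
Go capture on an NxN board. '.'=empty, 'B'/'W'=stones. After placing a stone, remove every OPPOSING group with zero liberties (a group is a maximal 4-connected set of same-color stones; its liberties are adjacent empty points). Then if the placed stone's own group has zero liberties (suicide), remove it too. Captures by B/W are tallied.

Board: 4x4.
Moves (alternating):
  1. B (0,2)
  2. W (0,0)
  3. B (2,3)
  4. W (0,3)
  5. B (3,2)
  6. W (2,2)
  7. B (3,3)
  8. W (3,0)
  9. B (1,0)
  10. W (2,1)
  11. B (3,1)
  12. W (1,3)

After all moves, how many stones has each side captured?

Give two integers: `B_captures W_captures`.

Move 1: B@(0,2) -> caps B=0 W=0
Move 2: W@(0,0) -> caps B=0 W=0
Move 3: B@(2,3) -> caps B=0 W=0
Move 4: W@(0,3) -> caps B=0 W=0
Move 5: B@(3,2) -> caps B=0 W=0
Move 6: W@(2,2) -> caps B=0 W=0
Move 7: B@(3,3) -> caps B=0 W=0
Move 8: W@(3,0) -> caps B=0 W=0
Move 9: B@(1,0) -> caps B=0 W=0
Move 10: W@(2,1) -> caps B=0 W=0
Move 11: B@(3,1) -> caps B=0 W=0
Move 12: W@(1,3) -> caps B=0 W=4

Answer: 0 4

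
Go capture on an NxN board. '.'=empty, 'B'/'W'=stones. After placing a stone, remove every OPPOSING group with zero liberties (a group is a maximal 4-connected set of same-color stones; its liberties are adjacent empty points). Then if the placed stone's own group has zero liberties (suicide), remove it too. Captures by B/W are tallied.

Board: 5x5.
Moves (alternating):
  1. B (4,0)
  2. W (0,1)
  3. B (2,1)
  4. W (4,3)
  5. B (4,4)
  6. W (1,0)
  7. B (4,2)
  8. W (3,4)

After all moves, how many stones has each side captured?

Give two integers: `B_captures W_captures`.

Answer: 0 1

Derivation:
Move 1: B@(4,0) -> caps B=0 W=0
Move 2: W@(0,1) -> caps B=0 W=0
Move 3: B@(2,1) -> caps B=0 W=0
Move 4: W@(4,3) -> caps B=0 W=0
Move 5: B@(4,4) -> caps B=0 W=0
Move 6: W@(1,0) -> caps B=0 W=0
Move 7: B@(4,2) -> caps B=0 W=0
Move 8: W@(3,4) -> caps B=0 W=1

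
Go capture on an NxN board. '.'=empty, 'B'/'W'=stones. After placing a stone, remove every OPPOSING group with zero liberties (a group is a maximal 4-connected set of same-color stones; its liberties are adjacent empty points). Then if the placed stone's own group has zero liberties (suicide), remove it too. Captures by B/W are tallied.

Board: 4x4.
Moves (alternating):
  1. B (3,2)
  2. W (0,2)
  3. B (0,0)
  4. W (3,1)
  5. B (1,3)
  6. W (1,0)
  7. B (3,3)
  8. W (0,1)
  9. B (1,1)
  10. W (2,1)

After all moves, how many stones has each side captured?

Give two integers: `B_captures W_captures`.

Answer: 0 1

Derivation:
Move 1: B@(3,2) -> caps B=0 W=0
Move 2: W@(0,2) -> caps B=0 W=0
Move 3: B@(0,0) -> caps B=0 W=0
Move 4: W@(3,1) -> caps B=0 W=0
Move 5: B@(1,3) -> caps B=0 W=0
Move 6: W@(1,0) -> caps B=0 W=0
Move 7: B@(3,3) -> caps B=0 W=0
Move 8: W@(0,1) -> caps B=0 W=1
Move 9: B@(1,1) -> caps B=0 W=1
Move 10: W@(2,1) -> caps B=0 W=1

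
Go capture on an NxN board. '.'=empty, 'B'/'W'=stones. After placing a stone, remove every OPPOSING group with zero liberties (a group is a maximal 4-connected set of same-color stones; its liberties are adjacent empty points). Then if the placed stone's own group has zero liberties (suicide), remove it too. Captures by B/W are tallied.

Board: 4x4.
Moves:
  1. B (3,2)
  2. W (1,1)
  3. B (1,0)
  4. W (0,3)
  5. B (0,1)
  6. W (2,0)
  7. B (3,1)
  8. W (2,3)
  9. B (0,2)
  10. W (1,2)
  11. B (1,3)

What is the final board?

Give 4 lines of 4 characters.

Answer: .BB.
BWWB
W..W
.BB.

Derivation:
Move 1: B@(3,2) -> caps B=0 W=0
Move 2: W@(1,1) -> caps B=0 W=0
Move 3: B@(1,0) -> caps B=0 W=0
Move 4: W@(0,3) -> caps B=0 W=0
Move 5: B@(0,1) -> caps B=0 W=0
Move 6: W@(2,0) -> caps B=0 W=0
Move 7: B@(3,1) -> caps B=0 W=0
Move 8: W@(2,3) -> caps B=0 W=0
Move 9: B@(0,2) -> caps B=0 W=0
Move 10: W@(1,2) -> caps B=0 W=0
Move 11: B@(1,3) -> caps B=1 W=0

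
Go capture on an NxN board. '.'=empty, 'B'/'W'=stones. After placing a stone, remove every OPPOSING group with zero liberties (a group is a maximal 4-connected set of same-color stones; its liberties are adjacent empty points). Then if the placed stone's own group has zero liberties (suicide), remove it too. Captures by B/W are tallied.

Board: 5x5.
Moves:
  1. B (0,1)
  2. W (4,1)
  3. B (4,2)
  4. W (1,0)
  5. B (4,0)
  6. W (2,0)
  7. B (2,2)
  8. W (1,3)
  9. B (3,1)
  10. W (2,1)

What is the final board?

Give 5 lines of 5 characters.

Move 1: B@(0,1) -> caps B=0 W=0
Move 2: W@(4,1) -> caps B=0 W=0
Move 3: B@(4,2) -> caps B=0 W=0
Move 4: W@(1,0) -> caps B=0 W=0
Move 5: B@(4,0) -> caps B=0 W=0
Move 6: W@(2,0) -> caps B=0 W=0
Move 7: B@(2,2) -> caps B=0 W=0
Move 8: W@(1,3) -> caps B=0 W=0
Move 9: B@(3,1) -> caps B=1 W=0
Move 10: W@(2,1) -> caps B=1 W=0

Answer: .B...
W..W.
WWB..
.B...
B.B..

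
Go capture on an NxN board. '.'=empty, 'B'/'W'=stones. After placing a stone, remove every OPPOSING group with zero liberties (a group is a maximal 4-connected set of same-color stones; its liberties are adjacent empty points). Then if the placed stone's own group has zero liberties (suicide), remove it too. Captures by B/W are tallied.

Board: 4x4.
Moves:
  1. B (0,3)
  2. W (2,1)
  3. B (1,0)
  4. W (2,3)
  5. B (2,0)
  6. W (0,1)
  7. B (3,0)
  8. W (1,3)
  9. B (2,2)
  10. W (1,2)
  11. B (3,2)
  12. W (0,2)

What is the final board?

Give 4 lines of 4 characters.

Answer: .WW.
B.WW
BWBW
B.B.

Derivation:
Move 1: B@(0,3) -> caps B=0 W=0
Move 2: W@(2,1) -> caps B=0 W=0
Move 3: B@(1,0) -> caps B=0 W=0
Move 4: W@(2,3) -> caps B=0 W=0
Move 5: B@(2,0) -> caps B=0 W=0
Move 6: W@(0,1) -> caps B=0 W=0
Move 7: B@(3,0) -> caps B=0 W=0
Move 8: W@(1,3) -> caps B=0 W=0
Move 9: B@(2,2) -> caps B=0 W=0
Move 10: W@(1,2) -> caps B=0 W=0
Move 11: B@(3,2) -> caps B=0 W=0
Move 12: W@(0,2) -> caps B=0 W=1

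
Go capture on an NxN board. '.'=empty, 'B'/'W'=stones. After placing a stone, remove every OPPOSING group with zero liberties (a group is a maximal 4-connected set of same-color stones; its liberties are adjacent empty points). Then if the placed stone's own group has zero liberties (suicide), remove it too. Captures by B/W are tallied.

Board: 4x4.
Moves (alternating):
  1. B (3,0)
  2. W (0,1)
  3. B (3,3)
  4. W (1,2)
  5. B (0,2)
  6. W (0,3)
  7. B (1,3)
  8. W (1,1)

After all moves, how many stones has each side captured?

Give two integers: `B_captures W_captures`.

Move 1: B@(3,0) -> caps B=0 W=0
Move 2: W@(0,1) -> caps B=0 W=0
Move 3: B@(3,3) -> caps B=0 W=0
Move 4: W@(1,2) -> caps B=0 W=0
Move 5: B@(0,2) -> caps B=0 W=0
Move 6: W@(0,3) -> caps B=0 W=1
Move 7: B@(1,3) -> caps B=0 W=1
Move 8: W@(1,1) -> caps B=0 W=1

Answer: 0 1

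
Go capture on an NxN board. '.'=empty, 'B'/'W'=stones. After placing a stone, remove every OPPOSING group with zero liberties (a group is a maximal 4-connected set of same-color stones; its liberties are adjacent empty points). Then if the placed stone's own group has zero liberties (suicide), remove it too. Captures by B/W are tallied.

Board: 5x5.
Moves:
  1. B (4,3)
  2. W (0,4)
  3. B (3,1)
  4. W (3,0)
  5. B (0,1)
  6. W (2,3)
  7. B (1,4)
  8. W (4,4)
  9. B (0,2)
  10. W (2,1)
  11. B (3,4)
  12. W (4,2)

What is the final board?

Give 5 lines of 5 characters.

Answer: .BB.W
....B
.W.W.
WB..B
..WB.

Derivation:
Move 1: B@(4,3) -> caps B=0 W=0
Move 2: W@(0,4) -> caps B=0 W=0
Move 3: B@(3,1) -> caps B=0 W=0
Move 4: W@(3,0) -> caps B=0 W=0
Move 5: B@(0,1) -> caps B=0 W=0
Move 6: W@(2,3) -> caps B=0 W=0
Move 7: B@(1,4) -> caps B=0 W=0
Move 8: W@(4,4) -> caps B=0 W=0
Move 9: B@(0,2) -> caps B=0 W=0
Move 10: W@(2,1) -> caps B=0 W=0
Move 11: B@(3,4) -> caps B=1 W=0
Move 12: W@(4,2) -> caps B=1 W=0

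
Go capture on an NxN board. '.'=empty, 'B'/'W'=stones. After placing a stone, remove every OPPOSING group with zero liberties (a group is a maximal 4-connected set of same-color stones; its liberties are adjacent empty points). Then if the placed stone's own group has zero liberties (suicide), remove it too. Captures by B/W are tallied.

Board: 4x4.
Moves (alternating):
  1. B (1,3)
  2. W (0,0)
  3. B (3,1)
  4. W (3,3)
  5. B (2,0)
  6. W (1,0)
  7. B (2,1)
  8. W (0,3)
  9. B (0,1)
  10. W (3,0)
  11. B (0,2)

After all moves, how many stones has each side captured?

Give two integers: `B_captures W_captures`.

Move 1: B@(1,3) -> caps B=0 W=0
Move 2: W@(0,0) -> caps B=0 W=0
Move 3: B@(3,1) -> caps B=0 W=0
Move 4: W@(3,3) -> caps B=0 W=0
Move 5: B@(2,0) -> caps B=0 W=0
Move 6: W@(1,0) -> caps B=0 W=0
Move 7: B@(2,1) -> caps B=0 W=0
Move 8: W@(0,3) -> caps B=0 W=0
Move 9: B@(0,1) -> caps B=0 W=0
Move 10: W@(3,0) -> caps B=0 W=0
Move 11: B@(0,2) -> caps B=1 W=0

Answer: 1 0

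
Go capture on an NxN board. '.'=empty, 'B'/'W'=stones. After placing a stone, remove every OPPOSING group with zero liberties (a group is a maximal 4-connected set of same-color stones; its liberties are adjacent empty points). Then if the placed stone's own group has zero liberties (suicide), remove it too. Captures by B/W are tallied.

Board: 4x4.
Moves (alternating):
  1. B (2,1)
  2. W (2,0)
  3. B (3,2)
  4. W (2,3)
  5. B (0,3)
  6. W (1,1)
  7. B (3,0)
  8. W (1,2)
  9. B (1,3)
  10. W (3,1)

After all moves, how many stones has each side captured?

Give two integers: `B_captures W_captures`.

Move 1: B@(2,1) -> caps B=0 W=0
Move 2: W@(2,0) -> caps B=0 W=0
Move 3: B@(3,2) -> caps B=0 W=0
Move 4: W@(2,3) -> caps B=0 W=0
Move 5: B@(0,3) -> caps B=0 W=0
Move 6: W@(1,1) -> caps B=0 W=0
Move 7: B@(3,0) -> caps B=0 W=0
Move 8: W@(1,2) -> caps B=0 W=0
Move 9: B@(1,3) -> caps B=0 W=0
Move 10: W@(3,1) -> caps B=0 W=1

Answer: 0 1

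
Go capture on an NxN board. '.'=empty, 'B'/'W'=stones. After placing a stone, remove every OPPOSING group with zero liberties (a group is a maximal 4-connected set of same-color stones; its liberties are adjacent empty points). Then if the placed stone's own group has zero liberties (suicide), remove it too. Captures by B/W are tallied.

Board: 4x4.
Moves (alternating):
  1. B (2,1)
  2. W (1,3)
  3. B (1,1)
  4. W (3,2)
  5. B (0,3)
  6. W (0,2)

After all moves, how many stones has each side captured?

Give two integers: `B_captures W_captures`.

Answer: 0 1

Derivation:
Move 1: B@(2,1) -> caps B=0 W=0
Move 2: W@(1,3) -> caps B=0 W=0
Move 3: B@(1,1) -> caps B=0 W=0
Move 4: W@(3,2) -> caps B=0 W=0
Move 5: B@(0,3) -> caps B=0 W=0
Move 6: W@(0,2) -> caps B=0 W=1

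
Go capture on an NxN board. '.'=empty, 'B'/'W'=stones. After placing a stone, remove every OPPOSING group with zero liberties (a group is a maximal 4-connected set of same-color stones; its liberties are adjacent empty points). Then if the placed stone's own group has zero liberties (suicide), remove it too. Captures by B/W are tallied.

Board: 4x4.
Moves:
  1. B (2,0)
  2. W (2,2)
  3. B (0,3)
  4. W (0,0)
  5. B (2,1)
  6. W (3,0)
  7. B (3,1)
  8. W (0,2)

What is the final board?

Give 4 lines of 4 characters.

Move 1: B@(2,0) -> caps B=0 W=0
Move 2: W@(2,2) -> caps B=0 W=0
Move 3: B@(0,3) -> caps B=0 W=0
Move 4: W@(0,0) -> caps B=0 W=0
Move 5: B@(2,1) -> caps B=0 W=0
Move 6: W@(3,0) -> caps B=0 W=0
Move 7: B@(3,1) -> caps B=1 W=0
Move 8: W@(0,2) -> caps B=1 W=0

Answer: W.WB
....
BBW.
.B..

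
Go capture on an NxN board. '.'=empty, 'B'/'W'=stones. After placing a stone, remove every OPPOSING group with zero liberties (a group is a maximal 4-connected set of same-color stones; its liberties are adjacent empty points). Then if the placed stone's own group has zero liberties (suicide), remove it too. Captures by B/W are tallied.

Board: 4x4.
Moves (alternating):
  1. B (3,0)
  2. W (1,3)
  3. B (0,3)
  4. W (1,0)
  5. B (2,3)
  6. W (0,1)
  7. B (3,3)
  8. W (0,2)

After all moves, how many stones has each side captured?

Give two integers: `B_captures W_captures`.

Answer: 0 1

Derivation:
Move 1: B@(3,0) -> caps B=0 W=0
Move 2: W@(1,3) -> caps B=0 W=0
Move 3: B@(0,3) -> caps B=0 W=0
Move 4: W@(1,0) -> caps B=0 W=0
Move 5: B@(2,3) -> caps B=0 W=0
Move 6: W@(0,1) -> caps B=0 W=0
Move 7: B@(3,3) -> caps B=0 W=0
Move 8: W@(0,2) -> caps B=0 W=1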